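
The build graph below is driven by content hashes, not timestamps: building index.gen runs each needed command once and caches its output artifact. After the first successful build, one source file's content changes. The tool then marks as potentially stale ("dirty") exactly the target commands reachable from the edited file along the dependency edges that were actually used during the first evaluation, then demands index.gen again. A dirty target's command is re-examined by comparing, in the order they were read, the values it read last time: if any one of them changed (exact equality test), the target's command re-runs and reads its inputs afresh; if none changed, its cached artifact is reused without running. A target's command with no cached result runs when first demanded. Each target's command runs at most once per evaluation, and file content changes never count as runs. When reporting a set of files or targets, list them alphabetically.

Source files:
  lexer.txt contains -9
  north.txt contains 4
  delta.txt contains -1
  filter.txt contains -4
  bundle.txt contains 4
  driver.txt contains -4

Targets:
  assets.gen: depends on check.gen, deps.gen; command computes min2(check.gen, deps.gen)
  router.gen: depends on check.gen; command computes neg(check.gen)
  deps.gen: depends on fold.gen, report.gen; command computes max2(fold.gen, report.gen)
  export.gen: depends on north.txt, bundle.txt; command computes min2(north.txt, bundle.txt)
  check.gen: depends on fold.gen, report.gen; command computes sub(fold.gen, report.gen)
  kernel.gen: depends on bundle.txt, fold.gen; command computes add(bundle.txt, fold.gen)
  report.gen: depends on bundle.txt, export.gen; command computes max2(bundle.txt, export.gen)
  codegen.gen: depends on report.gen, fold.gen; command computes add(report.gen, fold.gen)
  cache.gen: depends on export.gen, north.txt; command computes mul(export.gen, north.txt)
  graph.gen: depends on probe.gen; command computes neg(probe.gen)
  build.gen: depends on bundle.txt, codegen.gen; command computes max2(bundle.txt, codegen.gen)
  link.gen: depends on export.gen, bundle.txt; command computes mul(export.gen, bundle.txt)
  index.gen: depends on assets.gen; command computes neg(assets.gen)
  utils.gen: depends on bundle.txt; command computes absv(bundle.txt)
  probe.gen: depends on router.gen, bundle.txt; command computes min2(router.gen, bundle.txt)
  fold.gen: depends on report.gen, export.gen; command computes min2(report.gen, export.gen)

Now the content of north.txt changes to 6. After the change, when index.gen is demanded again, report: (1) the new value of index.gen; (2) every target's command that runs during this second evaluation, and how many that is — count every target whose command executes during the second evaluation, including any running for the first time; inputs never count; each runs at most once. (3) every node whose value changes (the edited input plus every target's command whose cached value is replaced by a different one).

Initial pass — values computed on the first demand:
  export.gen = min2(4, 4) = 4
  report.gen = max2(4, 4) = 4
  fold.gen = min2(4, 4) = 4
  check.gen = sub(4, 4) = 0
  deps.gen = max2(4, 4) = 4
  assets.gen = min2(0, 4) = 0
  index.gen = neg(0) = 0

Second demand — change propagation:
  export.gen: re-runs because north.txt 4->6; new result 4 (unchanged).
  report.gen: re-examined; everything it read last time is the same (bundle.txt unchanged, export.gen unchanged) — cache 4 kept, no run.
  fold.gen: re-examined; everything it read last time is the same (report.gen unchanged, export.gen unchanged) — cache 4 kept, no run.
  check.gen: re-examined; everything it read last time is the same (fold.gen unchanged, report.gen unchanged) — cache 0 kept, no run.
  deps.gen: re-examined; everything it read last time is the same (fold.gen unchanged, report.gen unchanged) — cache 4 kept, no run.
  assets.gen: re-examined; everything it read last time is the same (check.gen unchanged, deps.gen unchanged) — cache 0 kept, no run.
  index.gen: re-examined; everything it read last time is the same (assets.gen unchanged) — cache 0 kept, no run.

The important point: export.gen recomputes to an identical value, and the output ends up unchanged.

index.gen now evaluates to 0.
Run set: export.gen (1 run).
Changed values: north.txt.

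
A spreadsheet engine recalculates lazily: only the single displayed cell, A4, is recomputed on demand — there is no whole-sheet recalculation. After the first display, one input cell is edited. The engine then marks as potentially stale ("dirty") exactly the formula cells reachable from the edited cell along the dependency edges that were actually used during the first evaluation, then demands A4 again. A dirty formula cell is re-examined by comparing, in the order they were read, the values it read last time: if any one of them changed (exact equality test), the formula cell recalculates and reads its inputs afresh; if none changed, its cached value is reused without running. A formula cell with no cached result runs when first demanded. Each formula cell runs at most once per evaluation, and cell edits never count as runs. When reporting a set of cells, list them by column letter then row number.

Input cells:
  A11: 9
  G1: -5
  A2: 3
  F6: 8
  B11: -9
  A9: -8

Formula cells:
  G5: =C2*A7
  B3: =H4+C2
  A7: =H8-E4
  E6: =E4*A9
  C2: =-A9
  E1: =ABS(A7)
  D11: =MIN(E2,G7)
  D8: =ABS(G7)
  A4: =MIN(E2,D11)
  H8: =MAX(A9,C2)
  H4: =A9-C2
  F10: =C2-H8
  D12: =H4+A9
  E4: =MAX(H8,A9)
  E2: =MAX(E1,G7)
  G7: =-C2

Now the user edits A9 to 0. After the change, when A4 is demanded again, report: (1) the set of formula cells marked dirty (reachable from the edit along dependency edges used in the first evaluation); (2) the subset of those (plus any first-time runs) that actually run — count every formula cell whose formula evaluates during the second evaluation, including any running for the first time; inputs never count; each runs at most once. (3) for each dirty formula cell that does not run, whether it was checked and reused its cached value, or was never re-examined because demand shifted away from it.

Marked dirty: A4, A7, C2, D11, E1, E2, E4, G7, H8.
Formula cells that run: A4, A7, C2, D11, E2, E4, G7, H8 — 8 in total.
Checked but reused from cache: E1.
Key observation: the cutoff stops propagation at E1 — its inputs' values are unchanged, so it reuses its cache.

First evaluation (everything demanded from the output):
  C2 = -(-8) = 8
  G7 = -(8) = -8
  H8 = MAX(-8, 8) = 8
  E4 = MAX(8, -8) = 8
  A7 = 8 - 8 = 0
  E1 = ABS(0) = 0
  E2 = MAX(0, -8) = 0
  D11 = MIN(0, -8) = -8
  A4 = MIN(0, -8) = -8

Propagation after the edit:
  C2: runs — A9 -8->0; result 0.
  G7: runs — C2 8->0; result 0.
  H8: runs — A9 -8->0; C2 8->0; result 0.
  E4: runs — H8 8->0; A9 -8->0; result 0.
  A7: runs — H8 8->0; E4 8->0; result 0 (same value as before).
  E1: checked — values it read are unchanged (A7 unchanged); reused cached 0 without running.
  E2: runs — G7 -8->0; result 0 (same value as before).
  D11: runs — G7 -8->0; result 0.
  A4: runs — D11 -8->0; result 0.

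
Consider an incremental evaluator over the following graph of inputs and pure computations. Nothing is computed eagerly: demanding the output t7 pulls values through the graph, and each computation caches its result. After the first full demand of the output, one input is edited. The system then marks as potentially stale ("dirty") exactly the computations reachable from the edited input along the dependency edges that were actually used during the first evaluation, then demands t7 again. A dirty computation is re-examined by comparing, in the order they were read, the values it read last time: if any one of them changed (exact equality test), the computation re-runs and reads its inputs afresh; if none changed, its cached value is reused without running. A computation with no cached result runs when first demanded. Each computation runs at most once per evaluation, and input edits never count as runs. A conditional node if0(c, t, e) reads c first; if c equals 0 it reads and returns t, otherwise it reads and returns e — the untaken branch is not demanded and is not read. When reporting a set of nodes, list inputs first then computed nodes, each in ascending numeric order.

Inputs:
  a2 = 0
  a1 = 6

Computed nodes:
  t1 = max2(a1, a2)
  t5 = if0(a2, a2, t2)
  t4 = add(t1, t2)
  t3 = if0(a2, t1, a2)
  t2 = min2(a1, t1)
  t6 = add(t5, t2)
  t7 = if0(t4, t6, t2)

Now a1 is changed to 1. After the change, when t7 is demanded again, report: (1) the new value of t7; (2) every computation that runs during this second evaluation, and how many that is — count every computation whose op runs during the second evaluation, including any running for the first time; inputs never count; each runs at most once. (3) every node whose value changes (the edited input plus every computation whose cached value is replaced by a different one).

t7 now evaluates to 1.
Run set: t1, t2, t4, t7 (4 run).
Changed values: a1, t1, t2, t4, t7.

Initial pass — values computed on the first demand:
  t1 = max2(6, 0) = 6
  t2 = min2(6, 6) = 6
  t4 = add(6, 6) = 12
  t7 = if0(t4=12 -> else branch t2) = 6

Second demand — change propagation:
  t1: re-runs because a1 6->1; new result 1.
  t2: re-runs because a1 6->1; t1 6->1; new result 1.
  t4: re-runs because t1 6->1; t2 6->1; new result 2.
  t7: re-runs because t4 12->2; t2 6->1; new result 1.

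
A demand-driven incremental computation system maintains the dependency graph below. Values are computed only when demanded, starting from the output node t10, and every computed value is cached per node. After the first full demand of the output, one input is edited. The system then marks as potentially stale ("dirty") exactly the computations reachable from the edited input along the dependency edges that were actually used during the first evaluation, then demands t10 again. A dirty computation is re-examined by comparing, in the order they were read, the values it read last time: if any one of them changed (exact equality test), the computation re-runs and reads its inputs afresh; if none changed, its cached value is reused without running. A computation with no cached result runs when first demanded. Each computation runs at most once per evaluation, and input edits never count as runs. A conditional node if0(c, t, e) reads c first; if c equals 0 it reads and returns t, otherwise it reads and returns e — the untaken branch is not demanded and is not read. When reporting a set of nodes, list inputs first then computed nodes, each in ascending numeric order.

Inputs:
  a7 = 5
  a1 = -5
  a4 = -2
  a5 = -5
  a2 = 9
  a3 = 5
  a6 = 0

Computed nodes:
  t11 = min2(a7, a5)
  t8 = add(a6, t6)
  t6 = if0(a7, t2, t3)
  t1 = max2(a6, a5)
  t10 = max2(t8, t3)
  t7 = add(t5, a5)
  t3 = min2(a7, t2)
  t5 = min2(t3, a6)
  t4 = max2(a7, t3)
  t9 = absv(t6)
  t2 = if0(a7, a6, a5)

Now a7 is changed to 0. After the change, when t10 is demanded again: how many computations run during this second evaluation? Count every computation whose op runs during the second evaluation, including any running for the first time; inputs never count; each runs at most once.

Computations that run: t2, t3, t6, t8, t10 — 5 in total.

First evaluation (everything demanded from the output):
  t2 = if0(a7=5 -> else branch a5) = -5
  t3 = min2(5, -5) = -5
  t6 = if0(a7=5 -> else branch t3) = -5
  t8 = add(0, -5) = -5
  t10 = max2(-5, -5) = -5

Propagation after the edit:
  t2: runs — a7 5->0; result 0.
  t3: runs — a7 5->0; t2 -5->0; result 0.
  t6: runs — a7 5->0; t3 -5->0; result 0.
  t8: runs — t6 -5->0; result 0.
  t10: runs — t8 -5->0; t3 -5->0; result 0.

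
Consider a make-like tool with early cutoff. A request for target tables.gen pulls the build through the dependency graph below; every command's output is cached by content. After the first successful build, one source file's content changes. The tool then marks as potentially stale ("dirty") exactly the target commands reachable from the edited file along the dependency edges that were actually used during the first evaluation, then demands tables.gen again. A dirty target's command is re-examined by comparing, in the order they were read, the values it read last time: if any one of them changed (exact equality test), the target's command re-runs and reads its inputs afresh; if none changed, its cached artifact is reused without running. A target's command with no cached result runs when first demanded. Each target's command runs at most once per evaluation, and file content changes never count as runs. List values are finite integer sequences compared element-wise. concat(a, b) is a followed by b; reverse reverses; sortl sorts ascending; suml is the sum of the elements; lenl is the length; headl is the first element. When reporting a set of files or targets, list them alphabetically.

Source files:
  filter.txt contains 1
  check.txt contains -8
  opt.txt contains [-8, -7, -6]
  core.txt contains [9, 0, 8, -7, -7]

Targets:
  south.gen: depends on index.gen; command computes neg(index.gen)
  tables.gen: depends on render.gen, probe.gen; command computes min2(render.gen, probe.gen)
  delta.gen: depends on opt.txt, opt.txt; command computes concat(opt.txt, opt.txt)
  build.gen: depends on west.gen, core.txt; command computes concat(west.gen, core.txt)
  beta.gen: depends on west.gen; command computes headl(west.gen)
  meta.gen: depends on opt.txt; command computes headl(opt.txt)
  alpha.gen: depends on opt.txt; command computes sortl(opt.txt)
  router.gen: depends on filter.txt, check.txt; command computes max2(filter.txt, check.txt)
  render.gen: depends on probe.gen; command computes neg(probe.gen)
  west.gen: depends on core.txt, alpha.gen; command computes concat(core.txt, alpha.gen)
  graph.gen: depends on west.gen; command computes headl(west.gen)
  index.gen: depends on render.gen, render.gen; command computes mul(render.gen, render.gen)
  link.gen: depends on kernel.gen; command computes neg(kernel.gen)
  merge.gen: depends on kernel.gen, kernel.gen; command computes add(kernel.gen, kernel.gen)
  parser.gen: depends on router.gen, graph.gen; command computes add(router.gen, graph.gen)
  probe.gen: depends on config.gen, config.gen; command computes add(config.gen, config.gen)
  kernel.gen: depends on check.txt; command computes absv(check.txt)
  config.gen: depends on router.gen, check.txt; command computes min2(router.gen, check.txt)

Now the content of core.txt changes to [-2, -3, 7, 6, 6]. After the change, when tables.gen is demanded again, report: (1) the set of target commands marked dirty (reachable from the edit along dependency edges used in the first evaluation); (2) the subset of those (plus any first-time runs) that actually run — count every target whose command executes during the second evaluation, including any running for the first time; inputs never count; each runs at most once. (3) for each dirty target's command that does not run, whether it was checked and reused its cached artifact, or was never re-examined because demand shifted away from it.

First demand of the output computes:
  router.gen = max2(1, -8) = 1
  config.gen = min2(1, -8) = -8
  probe.gen = add(-8, -8) = -16
  render.gen = neg(-16) = 16
  tables.gen = min2(16, -16) = -16

After the edit, cleaning proceeds:
  core.txt only reaches undemanded nodes; the second demand re-runs nothing.

Note the shortcut — core.txt feeds only undemanded nodes, so no recomputation happens.

The edit dirties: none.
0 target commands run: none.
No dirty target's command escaped a run.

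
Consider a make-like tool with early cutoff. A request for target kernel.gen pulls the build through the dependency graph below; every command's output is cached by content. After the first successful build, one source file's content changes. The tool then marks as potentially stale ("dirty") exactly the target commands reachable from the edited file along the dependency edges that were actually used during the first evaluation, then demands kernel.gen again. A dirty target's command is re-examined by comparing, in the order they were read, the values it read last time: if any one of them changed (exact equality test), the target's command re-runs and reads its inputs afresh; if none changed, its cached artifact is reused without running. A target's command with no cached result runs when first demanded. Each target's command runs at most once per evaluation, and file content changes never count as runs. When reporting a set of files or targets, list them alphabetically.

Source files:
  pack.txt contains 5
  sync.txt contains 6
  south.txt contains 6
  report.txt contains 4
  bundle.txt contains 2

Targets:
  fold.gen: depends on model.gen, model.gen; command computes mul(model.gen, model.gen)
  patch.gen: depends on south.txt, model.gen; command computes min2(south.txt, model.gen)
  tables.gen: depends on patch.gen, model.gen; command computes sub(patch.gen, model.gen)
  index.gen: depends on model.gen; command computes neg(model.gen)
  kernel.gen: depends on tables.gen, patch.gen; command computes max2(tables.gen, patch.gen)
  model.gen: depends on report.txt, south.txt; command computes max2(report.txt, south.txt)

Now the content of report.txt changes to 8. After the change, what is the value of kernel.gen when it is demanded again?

First demand of the output computes:
  model.gen = max2(4, 6) = 6
  patch.gen = min2(6, 6) = 6
  tables.gen = sub(6, 6) = 0
  kernel.gen = max2(0, 6) = 6

After the edit, cleaning proceeds:
  model.gen: a read changed (report.txt 4->8) — executes, giving 8.
  patch.gen: a read changed (model.gen 6->8) — executes, giving 6 — identical to its old value.
  tables.gen: a read changed (model.gen 6->8) — executes, giving -2.
  kernel.gen: a read changed (tables.gen 0->-2) — executes, giving 6 — identical to its old value.

Demanding kernel.gen again yields 6.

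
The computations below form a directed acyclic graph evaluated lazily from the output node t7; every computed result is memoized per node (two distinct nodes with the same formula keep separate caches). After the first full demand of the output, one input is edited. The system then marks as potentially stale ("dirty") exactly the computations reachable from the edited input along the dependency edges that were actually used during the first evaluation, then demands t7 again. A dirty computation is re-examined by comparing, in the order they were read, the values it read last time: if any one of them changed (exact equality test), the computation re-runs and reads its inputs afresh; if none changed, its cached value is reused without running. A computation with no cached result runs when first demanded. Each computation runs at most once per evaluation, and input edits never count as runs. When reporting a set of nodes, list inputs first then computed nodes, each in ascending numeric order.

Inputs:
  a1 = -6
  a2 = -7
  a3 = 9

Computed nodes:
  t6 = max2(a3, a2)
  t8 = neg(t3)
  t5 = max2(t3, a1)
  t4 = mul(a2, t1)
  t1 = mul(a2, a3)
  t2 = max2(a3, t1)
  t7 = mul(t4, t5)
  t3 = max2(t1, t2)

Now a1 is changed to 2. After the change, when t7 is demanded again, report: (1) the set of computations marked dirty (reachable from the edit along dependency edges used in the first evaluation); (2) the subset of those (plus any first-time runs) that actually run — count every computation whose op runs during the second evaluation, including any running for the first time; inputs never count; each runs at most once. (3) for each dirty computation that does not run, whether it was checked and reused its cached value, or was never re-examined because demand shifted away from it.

The edit dirties: t5, t7.
1 computations run: t5.
Cache hits after checking: t7.
Note the absorption at t5: it re-runs yet its value is the same, leaving the output's value untouched.

First demand of the output computes:
  t1 = mul(-7, 9) = -63
  t2 = max2(9, -63) = 9
  t3 = max2(-63, 9) = 9
  t4 = mul(-7, -63) = 441
  t5 = max2(9, -6) = 9
  t7 = mul(441, 9) = 3969

After the edit, cleaning proceeds:
  t5: a read changed (a1 -6->2) — executes, giving 9 — identical to its old value.
  t7: dirty, but its reads are unchanged (t4 unchanged, t5 unchanged); cached 3969 stands.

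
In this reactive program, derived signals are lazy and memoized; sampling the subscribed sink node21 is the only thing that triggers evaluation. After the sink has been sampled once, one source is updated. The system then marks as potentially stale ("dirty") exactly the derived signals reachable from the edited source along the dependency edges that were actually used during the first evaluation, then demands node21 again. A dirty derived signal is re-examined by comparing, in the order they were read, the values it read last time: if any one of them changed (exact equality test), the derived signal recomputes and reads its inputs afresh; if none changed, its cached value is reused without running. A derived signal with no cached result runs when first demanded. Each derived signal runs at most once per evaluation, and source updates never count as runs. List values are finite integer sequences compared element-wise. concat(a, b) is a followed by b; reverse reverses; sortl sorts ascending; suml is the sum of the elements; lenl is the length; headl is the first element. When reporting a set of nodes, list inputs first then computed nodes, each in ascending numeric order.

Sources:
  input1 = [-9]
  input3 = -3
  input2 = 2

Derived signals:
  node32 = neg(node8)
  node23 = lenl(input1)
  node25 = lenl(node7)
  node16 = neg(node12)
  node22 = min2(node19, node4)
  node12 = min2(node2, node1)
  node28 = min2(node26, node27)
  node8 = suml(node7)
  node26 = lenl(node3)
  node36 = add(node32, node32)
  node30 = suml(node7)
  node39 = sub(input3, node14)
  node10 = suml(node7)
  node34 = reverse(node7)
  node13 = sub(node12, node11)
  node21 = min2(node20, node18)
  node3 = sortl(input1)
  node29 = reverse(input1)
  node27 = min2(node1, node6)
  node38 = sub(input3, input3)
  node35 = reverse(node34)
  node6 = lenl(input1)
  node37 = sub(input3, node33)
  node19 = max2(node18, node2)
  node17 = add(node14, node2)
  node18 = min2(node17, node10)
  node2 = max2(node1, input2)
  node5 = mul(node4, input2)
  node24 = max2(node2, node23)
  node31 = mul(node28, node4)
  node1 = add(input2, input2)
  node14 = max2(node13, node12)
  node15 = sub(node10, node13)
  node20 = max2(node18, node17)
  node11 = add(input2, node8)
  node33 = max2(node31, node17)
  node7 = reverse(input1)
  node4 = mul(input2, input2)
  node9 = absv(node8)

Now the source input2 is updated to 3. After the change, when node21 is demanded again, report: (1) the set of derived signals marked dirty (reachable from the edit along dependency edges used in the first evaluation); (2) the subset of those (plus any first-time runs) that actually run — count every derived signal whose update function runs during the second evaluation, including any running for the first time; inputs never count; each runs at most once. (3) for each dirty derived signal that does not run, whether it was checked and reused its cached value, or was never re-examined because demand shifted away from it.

First demand of the output computes:
  node1 = add(2, 2) = 4
  node2 = max2(4, 2) = 4
  node7 = reverse([-9]) = [-9]
  node8 = suml([-9]) = -9
  node10 = suml([-9]) = -9
  node11 = add(2, -9) = -7
  node12 = min2(4, 4) = 4
  node13 = sub(4, -7) = 11
  node14 = max2(11, 4) = 11
  node17 = add(11, 4) = 15
  node18 = min2(15, -9) = -9
  node20 = max2(-9, 15) = 15
  node21 = min2(15, -9) = -9

After the edit, cleaning proceeds:
  node1: a read changed (input2 2->3; input2 2->3) — executes, giving 6.
  node2: a read changed (node1 4->6; input2 2->3) — executes, giving 6.
  node11: a read changed (input2 2->3) — executes, giving -6.
  node12: a read changed (node2 4->6; node1 4->6) — executes, giving 6.
  node13: a read changed (node12 4->6; node11 -7->-6) — executes, giving 12.
  node14: a read changed (node13 11->12; node12 4->6) — executes, giving 12.
  node17: a read changed (node14 11->12; node2 4->6) — executes, giving 18.
  node18: a read changed (node17 15->18) — executes, giving -9 — identical to its old value.
  node20: a read changed (node17 15->18) — executes, giving 18.
  node21: a read changed (node20 15->18) — executes, giving -9 — identical to its old value.

The edit dirties: node1, node2, node11, node12, node13, node14, node17, node18, node20, node21.
10 derived signals run: node1, node2, node11, node12, node13, node14, node17, node18, node20, node21.
No dirty derived signal escaped a run.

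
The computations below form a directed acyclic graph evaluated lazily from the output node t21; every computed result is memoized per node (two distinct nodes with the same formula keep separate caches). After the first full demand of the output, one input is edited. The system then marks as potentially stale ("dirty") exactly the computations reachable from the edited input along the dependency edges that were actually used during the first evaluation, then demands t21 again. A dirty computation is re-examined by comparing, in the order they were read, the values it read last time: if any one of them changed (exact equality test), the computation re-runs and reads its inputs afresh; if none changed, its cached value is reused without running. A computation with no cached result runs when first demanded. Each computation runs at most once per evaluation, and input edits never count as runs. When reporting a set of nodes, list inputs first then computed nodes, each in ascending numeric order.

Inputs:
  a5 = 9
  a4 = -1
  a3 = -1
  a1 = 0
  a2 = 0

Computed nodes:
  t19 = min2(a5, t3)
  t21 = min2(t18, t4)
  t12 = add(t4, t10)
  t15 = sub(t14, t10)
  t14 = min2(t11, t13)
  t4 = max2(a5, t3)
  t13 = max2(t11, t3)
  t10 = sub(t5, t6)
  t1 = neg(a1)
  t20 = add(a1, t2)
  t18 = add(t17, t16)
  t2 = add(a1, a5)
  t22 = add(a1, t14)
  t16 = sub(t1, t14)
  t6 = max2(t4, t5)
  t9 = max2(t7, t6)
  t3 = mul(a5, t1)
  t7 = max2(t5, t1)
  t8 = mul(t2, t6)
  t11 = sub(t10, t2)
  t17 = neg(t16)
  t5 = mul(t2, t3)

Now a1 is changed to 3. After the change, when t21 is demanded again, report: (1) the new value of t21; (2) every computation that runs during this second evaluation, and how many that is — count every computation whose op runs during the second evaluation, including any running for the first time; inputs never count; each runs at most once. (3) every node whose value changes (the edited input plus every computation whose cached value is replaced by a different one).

Demanding t21 again yields 0.
13 computations run: t1, t2, t3, t4, t5, t6, t10, t11, t13, t14, t16, t17, t18.
The nodes whose values change: a1, t1, t2, t3, t5, t10, t11, t13, t14, t16, t17.
Note where the cutoff bites: t21 is checked, finds nothing changed, and keeps its cache.

First demand of the output computes:
  t1 = neg(0) = 0
  t2 = add(0, 9) = 9
  t3 = mul(9, 0) = 0
  t4 = max2(9, 0) = 9
  t5 = mul(9, 0) = 0
  t6 = max2(9, 0) = 9
  t10 = sub(0, 9) = -9
  t11 = sub(-9, 9) = -18
  t13 = max2(-18, 0) = 0
  t14 = min2(-18, 0) = -18
  t16 = sub(0, -18) = 18
  t17 = neg(18) = -18
  t18 = add(-18, 18) = 0
  t21 = min2(0, 9) = 0

After the edit, cleaning proceeds:
  t1: a read changed (a1 0->3) — executes, giving -3.
  t2: a read changed (a1 0->3) — executes, giving 12.
  t3: a read changed (t1 0->-3) — executes, giving -27.
  t4: a read changed (t3 0->-27) — executes, giving 9 — identical to its old value.
  t5: a read changed (t2 9->12; t3 0->-27) — executes, giving -324.
  t6: a read changed (t5 0->-324) — executes, giving 9 — identical to its old value.
  t10: a read changed (t5 0->-324) — executes, giving -333.
  t11: a read changed (t10 -9->-333; t2 9->12) — executes, giving -345.
  t13: a read changed (t11 -18->-345; t3 0->-27) — executes, giving -27.
  t14: a read changed (t11 -18->-345; t13 0->-27) — executes, giving -345.
  t16: a read changed (t1 0->-3; t14 -18->-345) — executes, giving 342.
  t17: a read changed (t16 18->342) — executes, giving -342.
  t18: a read changed (t17 -18->-342; t16 18->342) — executes, giving 0 — identical to its old value.
  t21: dirty, but its reads are unchanged (t18 unchanged, t4 unchanged); cached 0 stands.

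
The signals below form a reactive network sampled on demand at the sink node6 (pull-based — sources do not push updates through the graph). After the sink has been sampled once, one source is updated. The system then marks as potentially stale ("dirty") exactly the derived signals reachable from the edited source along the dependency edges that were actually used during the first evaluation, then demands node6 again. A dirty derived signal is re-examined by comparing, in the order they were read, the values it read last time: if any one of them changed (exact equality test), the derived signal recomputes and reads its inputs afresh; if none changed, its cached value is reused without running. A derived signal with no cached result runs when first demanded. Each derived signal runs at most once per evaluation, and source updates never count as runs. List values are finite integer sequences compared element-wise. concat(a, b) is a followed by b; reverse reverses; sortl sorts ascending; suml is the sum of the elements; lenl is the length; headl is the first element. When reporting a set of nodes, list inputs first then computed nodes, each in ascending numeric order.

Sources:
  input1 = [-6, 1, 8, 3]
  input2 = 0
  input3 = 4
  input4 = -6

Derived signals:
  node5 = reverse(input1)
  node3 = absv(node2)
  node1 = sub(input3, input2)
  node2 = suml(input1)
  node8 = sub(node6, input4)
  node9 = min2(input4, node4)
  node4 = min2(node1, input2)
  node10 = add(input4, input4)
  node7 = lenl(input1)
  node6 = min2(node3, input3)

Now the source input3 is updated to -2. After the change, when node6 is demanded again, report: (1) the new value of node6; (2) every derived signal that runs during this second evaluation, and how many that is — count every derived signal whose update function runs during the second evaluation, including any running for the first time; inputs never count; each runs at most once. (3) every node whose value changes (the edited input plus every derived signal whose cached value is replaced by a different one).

node6 now evaluates to -2.
Run set: node6 (1 run).
Changed values: input3, node6.

Initial pass — values computed on the first demand:
  node2 = suml([-6, 1, 8, 3]) = 6
  node3 = absv(6) = 6
  node6 = min2(6, 4) = 4

Second demand — change propagation:
  node6: re-runs because input3 4->-2; new result -2.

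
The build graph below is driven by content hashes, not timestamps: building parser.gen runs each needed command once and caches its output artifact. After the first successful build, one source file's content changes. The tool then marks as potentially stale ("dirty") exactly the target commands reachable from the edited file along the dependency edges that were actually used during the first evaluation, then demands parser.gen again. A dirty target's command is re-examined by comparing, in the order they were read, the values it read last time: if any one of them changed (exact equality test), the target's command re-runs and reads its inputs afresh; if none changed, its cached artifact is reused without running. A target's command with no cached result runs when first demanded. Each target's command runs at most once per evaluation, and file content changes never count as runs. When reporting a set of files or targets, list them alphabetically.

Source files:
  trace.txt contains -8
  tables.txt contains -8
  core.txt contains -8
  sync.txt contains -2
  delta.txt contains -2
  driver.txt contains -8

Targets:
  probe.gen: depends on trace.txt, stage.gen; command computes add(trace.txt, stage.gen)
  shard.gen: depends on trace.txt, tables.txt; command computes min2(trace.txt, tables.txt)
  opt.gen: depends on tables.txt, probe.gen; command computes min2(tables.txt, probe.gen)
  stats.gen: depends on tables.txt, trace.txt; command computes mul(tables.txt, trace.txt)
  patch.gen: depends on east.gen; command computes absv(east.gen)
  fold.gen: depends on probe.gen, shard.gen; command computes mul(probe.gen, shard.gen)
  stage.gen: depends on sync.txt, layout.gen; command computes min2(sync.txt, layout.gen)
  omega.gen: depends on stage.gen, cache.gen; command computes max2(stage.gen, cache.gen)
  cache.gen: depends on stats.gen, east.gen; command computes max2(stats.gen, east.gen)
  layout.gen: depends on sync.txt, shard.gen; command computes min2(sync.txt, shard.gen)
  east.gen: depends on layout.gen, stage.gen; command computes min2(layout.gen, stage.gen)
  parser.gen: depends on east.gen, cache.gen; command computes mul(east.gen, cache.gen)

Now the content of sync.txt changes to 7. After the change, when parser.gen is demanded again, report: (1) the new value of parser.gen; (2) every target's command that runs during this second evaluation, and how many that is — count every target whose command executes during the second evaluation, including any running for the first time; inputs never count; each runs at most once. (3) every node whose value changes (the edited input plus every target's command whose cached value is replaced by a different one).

Initial pass — values computed on the first demand:
  shard.gen = min2(-8, -8) = -8
  layout.gen = min2(-2, -8) = -8
  stage.gen = min2(-2, -8) = -8
  east.gen = min2(-8, -8) = -8
  stats.gen = mul(-8, -8) = 64
  cache.gen = max2(64, -8) = 64
  parser.gen = mul(-8, 64) = -512

Second demand — change propagation:
  layout.gen: re-runs because sync.txt -2->7; new result -8 (unchanged).
  stage.gen: re-runs because sync.txt -2->7; new result -8 (unchanged).
  east.gen: re-examined; everything it read last time is the same (layout.gen unchanged, stage.gen unchanged) — cache -8 kept, no run.
  cache.gen: re-examined; everything it read last time is the same (stats.gen unchanged, east.gen unchanged) — cache 64 kept, no run.
  parser.gen: re-examined; everything it read last time is the same (east.gen unchanged, cache.gen unchanged) — cache -512 kept, no run.

The important point: at east.gen every value read last time is unchanged, so the dirty flag clears without a run.

parser.gen now evaluates to -512.
Run set: layout.gen, stage.gen (2 run).
Changed values: sync.txt.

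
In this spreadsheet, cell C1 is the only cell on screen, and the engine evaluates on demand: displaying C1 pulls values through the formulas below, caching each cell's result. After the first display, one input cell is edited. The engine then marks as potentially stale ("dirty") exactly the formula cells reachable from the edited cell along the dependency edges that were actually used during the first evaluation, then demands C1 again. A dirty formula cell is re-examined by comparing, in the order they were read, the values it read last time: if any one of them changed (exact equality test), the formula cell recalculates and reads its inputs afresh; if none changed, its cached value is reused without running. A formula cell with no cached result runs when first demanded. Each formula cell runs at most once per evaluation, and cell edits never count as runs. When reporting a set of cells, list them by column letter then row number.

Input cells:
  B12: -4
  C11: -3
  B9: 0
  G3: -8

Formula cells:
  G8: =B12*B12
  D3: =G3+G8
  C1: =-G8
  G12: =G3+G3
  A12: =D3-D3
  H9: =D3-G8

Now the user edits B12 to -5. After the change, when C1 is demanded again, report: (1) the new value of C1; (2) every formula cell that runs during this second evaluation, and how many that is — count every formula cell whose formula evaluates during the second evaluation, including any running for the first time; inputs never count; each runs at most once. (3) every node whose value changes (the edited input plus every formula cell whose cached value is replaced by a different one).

C1 now evaluates to -25.
Run set: C1, G8 (2 run).
Changed values: B12, C1, G8.

Initial pass — values computed on the first demand:
  G8 = -4 * -4 = 16
  C1 = -(16) = -16

Second demand — change propagation:
  G8: re-runs because B12 -4->-5; B12 -4->-5; new result 25.
  C1: re-runs because G8 16->25; new result -25.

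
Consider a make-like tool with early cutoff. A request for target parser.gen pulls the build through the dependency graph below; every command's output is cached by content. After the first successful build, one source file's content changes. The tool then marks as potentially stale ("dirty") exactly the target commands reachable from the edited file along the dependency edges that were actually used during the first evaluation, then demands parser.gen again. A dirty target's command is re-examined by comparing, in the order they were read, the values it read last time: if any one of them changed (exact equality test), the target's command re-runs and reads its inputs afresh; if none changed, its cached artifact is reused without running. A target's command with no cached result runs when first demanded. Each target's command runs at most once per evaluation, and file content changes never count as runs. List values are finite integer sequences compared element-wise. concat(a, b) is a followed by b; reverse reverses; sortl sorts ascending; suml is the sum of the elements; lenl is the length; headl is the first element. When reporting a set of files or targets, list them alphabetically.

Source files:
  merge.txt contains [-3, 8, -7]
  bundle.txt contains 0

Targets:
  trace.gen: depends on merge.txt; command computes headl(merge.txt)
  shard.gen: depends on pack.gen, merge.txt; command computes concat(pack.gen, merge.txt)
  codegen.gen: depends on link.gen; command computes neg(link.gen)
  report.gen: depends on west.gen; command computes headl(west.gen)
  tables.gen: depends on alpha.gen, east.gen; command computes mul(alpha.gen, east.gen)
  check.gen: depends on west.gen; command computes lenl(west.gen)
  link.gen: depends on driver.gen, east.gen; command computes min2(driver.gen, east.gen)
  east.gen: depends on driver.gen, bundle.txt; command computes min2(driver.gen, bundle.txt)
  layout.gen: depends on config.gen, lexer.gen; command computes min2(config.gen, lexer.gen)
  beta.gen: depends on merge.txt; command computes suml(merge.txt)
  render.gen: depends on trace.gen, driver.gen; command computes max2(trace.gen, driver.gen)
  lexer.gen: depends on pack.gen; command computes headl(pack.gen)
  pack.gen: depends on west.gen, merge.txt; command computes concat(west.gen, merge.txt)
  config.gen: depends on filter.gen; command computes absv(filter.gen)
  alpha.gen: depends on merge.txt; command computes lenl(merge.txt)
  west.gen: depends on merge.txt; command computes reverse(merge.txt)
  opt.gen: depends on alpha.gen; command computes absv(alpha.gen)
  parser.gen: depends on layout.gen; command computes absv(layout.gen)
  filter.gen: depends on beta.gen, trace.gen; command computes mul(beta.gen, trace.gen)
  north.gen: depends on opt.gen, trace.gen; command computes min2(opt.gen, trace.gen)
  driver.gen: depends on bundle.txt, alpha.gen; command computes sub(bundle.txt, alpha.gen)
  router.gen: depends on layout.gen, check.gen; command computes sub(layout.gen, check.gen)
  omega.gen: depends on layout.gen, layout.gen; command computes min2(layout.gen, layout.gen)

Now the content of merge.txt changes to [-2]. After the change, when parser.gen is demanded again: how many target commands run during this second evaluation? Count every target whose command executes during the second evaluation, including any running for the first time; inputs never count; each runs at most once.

First demand of the output computes:
  beta.gen = suml([-3, 8, -7]) = -2
  trace.gen = headl([-3, 8, -7]) = -3
  filter.gen = mul(-2, -3) = 6
  config.gen = absv(6) = 6
  west.gen = reverse([-3, 8, -7]) = [-7, 8, -3]
  pack.gen = concat([-7, 8, -3], [-3, 8, -7]) = [-7, 8, -3, -3, 8, -7]
  lexer.gen = headl([-7, 8, -3, -3, 8, -7]) = -7
  layout.gen = min2(6, -7) = -7
  parser.gen = absv(-7) = 7

After the edit, cleaning proceeds:
  beta.gen: a read changed (merge.txt [-3, 8, -7]->[-2]) — executes, giving -2 — identical to its old value.
  trace.gen: a read changed (merge.txt [-3, 8, -7]->[-2]) — executes, giving -2.
  filter.gen: a read changed (trace.gen -3->-2) — executes, giving 4.
  config.gen: a read changed (filter.gen 6->4) — executes, giving 4.
  west.gen: a read changed (merge.txt [-3, 8, -7]->[-2]) — executes, giving [-2].
  pack.gen: a read changed (west.gen [-7, 8, -3]->[-2]; merge.txt [-3, 8, -7]->[-2]) — executes, giving [-2, -2].
  lexer.gen: a read changed (pack.gen [-7, 8, -3, -3, 8, -7]->[-2, -2]) — executes, giving -2.
  layout.gen: a read changed (config.gen 6->4; lexer.gen -7->-2) — executes, giving -2.
  parser.gen: a read changed (layout.gen -7->-2) — executes, giving 2.

9 target commands run: beta.gen, config.gen, filter.gen, layout.gen, lexer.gen, pack.gen, parser.gen, trace.gen, west.gen.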